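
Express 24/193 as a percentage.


Percentage = (part / whole) × 100
= (24 / 193) × 100
≈ 12.44%

12.44%


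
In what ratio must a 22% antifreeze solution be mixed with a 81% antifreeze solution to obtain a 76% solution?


Let x parts of 22% mix with y parts of 81%.
22x + 81y = 76(x + y)
22x + 81y = 76x + 76y
x(22 - 76) = y(76 - 81)
x/y = (81 - 76)/(76 - 22) = 5/54
Simplify: 5:54
= 5:54

5:54


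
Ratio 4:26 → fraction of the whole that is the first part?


Total parts = 4 + 26 = 30
First part: 4/30 = 2/15
= 2/15

2/15


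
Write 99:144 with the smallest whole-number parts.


GCD(99, 144) = 9
99/9 : 144/9
= 11:16

11:16


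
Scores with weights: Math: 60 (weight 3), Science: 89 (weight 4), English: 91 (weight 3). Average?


Numerator = 60×3 + 89×4 + 91×3
= 180 + 356 + 273
= 809
Total weight = 10
Weighted avg = 809/10
= 80.90

80.90


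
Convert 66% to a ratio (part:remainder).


66% means 66 parts out of 100; remainder = 34
Part : remainder = 66:34
GCD = 2
= 33:17

33:17


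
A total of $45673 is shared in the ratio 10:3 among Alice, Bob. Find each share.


Total parts = 10 + 3 = 13
Alice: 45673 × 10/13 = 35133.08
Bob: 45673 × 3/13 = 10539.92
= Alice: $35133.08, Bob: $10539.92

Alice: $35133.08, Bob: $10539.92


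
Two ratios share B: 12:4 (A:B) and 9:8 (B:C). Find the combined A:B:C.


Match B: multiply A:B by 9 → 108:36
Multiply B:C by 4 → 36:32
Combined: 108:36:32
GCD = 4
= 27:9:8

27:9:8


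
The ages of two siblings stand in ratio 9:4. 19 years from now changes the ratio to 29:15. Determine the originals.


Let A = 9k, B = 4k.
(9k + 19) / (4k + 19) = 29/15
Cross-multiply: 15(9k + 19) = 29(4k + 19)
135k + 285 = 116k + 551
135k - 116k = 551 - 285
19k = 266
k = 266/19 = 14
A = 9×14 = 126, B = 4×14 = 56
= A = 126, B = 56

A = 126, B = 56


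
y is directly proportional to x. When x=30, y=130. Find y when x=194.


Direct proportion: y/x = constant
k = 130/30 ≈ 4.3333
y₂ = k × 194 = 130 × 194 / 30 = 25220/30
≈ 840.67

840.67


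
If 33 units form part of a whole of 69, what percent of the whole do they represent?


Percentage = (part / whole) × 100
= (33 / 69) × 100
≈ 47.83%

47.83%


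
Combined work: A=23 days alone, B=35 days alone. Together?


Rate of A = 1/23 per day
Rate of B = 1/35 per day
Combined rate = 1/23 + 1/35 = 58/805 ≈ 0.0720 per day
Days = 1 / combined rate = 805/58
≈ 13.88 days

13.88 days


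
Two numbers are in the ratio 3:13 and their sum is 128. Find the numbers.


Let A = 3k, B = 13k.
3k + 13k = 128
16k = 128 → k = 128/16 = 8
A = 3×8 = 24, B = 13×8 = 104
= A = 24, B = 104

A = 24, B = 104


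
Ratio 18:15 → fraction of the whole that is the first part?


Total parts = 18 + 15 = 33
First part: 18/33 = 6/11
= 6/11

6/11


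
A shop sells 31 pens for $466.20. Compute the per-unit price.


Unit rate = total / quantity
= 466.20 / 31
= $15.04 per unit

$15.04 per unit


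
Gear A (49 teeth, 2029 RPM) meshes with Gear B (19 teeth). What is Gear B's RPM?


Gear ratio = 49:19 = 49:19
RPM_B = RPM_A × (teeth_A / teeth_B)
= 2029 × (49/19)
= 5232.7 RPM

5232.7 RPM


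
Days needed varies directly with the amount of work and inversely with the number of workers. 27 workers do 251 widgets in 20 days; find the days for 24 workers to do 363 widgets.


Days ∝ work / workers, so d₂ = d₁ × (m₁/m₂) × (w₂/w₁)
Workers factor (inverse): 27/24 = 1.1250
Work factor (direct): 363/251 ≈ 1.4462
d₂ = 20 × 27/24 × 363/251 = (20 × 27 × 363) / (24 × 251) = 196020/6024
≈ 32.54 days

32.54 days


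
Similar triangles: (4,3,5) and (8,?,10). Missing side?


Scale factor = 8/4 = 2
Missing side = 3 × 2
= 6.0

6.0


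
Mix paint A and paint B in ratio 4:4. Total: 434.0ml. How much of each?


Total parts = 4 + 4 = 8
paint A: 434.0 × 4/8 = 217.0ml
paint B: 434.0 × 4/8 = 217.0ml
= 217.0ml and 217.0ml

217.0ml and 217.0ml


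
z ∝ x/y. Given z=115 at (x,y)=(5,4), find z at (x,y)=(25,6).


z = k·x/y
Solve for k using the known point: k = z·y/x = 115×4/5 = 460/5 = 92.0000
Now evaluate at x=25, y=6:
z = k × 25 / 6 = (460 × 25) / (5 × 6) = 11500/30
≈ 383.3333

383.3333


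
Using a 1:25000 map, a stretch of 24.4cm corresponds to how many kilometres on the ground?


Real distance = map distance × scale
= 24.4cm × 25000
= 610000 cm = 6100.0 m
= 6.100 km

6.100 km


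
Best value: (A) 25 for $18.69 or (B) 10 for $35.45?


Deal A: $18.69/25 = $0.7476/unit
Deal B: $35.45/10 = $3.5450/unit
A is cheaper per unit
= Deal A

Deal A


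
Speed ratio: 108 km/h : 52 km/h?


Ratio = 108:52
GCD = 4
Simplified = 27:13
Time ratio (same distance) = 13:27
Speed ratio = 27:13

27:13


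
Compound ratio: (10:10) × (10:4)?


Compound ratio = (10×10) : (10×4)
= 100:40
GCD = 20
= 5:2

5:2


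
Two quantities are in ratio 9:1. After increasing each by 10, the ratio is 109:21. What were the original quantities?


Let A = 9k, B = 1k.
(9k + 10) / (1k + 10) = 109/21
Cross-multiply: 21(9k + 10) = 109(1k + 10)
189k + 210 = 109k + 1090
189k - 109k = 1090 - 210
80k = 880
k = 880/80 = 11
A = 9×11 = 99, B = 1×11 = 11
= A = 99, B = 11

A = 99, B = 11


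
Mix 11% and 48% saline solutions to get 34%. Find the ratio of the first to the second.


Let x parts of 11% mix with y parts of 48%.
11x + 48y = 34(x + y)
11x + 48y = 34x + 34y
x(11 - 34) = y(34 - 48)
x/y = (48 - 34)/(34 - 11) = 14/23
Simplify: 14:23
= 14:23

14:23


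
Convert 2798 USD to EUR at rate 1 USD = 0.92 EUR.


Amount × rate = 2798 × 0.92
= 2574.16 EUR

2574.16 EUR


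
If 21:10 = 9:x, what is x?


Cross multiply: 21 × x = 10 × 9
21x = 90
x = 90 / 21
= 4.29

4.29


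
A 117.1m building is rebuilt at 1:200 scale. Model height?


Model size = real / scale
= 117.1 / 200
= 0.5855 m

0.5855 m


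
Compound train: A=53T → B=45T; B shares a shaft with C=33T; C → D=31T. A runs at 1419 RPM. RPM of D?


Stage 1: RPM_B = RPM_A × t_A/t_B = 1419 × 53/45 = 75207/45 ≈ 1671.27
B and C share a shaft → RPM_C = RPM_B
Stage 2: RPM_D = RPM_C × t_C/t_D = RPM_A × (t_A×t_C)/(t_B×t_D)
Overall ratio = (53×33)/(45×31) = 1749/1395
RPM_D = 1419 × 1749/1395 = 2481831/1395
≈ 1779.09 RPM

1779.09 RPM


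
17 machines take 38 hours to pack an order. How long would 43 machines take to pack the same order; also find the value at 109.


Inverse proportion: x × y = constant
k = 17 × 38 = 646
At x=43: k/43 = 15.02
At x=109: k/109 = 5.93
= 15.02 and 5.93

15.02 and 5.93


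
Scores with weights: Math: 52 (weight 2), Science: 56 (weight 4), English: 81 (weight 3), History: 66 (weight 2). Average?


Numerator = 52×2 + 56×4 + 81×3 + 66×2
= 104 + 224 + 243 + 132
= 703
Total weight = 11
Weighted avg = 703/11
= 63.91

63.91


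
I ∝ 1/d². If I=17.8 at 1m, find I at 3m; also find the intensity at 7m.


I₁d₁² = I₂d₂²
I at 3m = 17.8 × (1/3)² = 17.8 × 1/9 = 17.8/9 ≈ 1.9778
I at 7m = 17.8 × (1/7)² = 17.8 × 1/49 = 17.8/49 ≈ 0.3633
= 1.9778 and 0.3633

1.9778 and 0.3633


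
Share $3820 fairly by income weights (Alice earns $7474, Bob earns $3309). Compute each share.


Total income = 7474 + 3309 = $10783
Alice: $3820 × 7474/10783 = $2647.75
Bob: $3820 × 3309/10783 = $1172.25
= Alice: $2647.75, Bob: $1172.25

Alice: $2647.75, Bob: $1172.25


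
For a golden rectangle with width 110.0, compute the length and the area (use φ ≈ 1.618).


φ = (1 + √5) / 2 ≈ 1.618
Length = width × φ = 110.0 × 1.618 = 177.98
≈ 177.98
Area = width × length = 110.0 × 177.98 = 19577.8 ≈ 19577.80
= Length: 177.98, Area: 19577.80

Length: 177.98, Area: 19577.80


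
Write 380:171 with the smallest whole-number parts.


GCD(380, 171) = 19
380/19 : 171/19
= 20:9

20:9


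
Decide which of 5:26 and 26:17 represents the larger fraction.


5/26 = 0.1923
26/17 = 1.5294
0.1923 < 1.5294, so 5:26 is less
= 26:17

26:17


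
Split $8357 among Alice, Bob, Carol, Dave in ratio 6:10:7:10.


Total parts = 6 + 10 + 7 + 10 = 33
Alice: 8357 × 6/33 = 1519.45
Bob: 8357 × 10/33 = 2532.42
Carol: 8357 × 7/33 = 1772.70
Dave: 8357 × 10/33 = 2532.42
= Alice: $1519.45, Bob: $2532.42, Carol: $1772.70, Dave: $2532.42

Alice: $1519.45, Bob: $2532.42, Carol: $1772.70, Dave: $2532.42


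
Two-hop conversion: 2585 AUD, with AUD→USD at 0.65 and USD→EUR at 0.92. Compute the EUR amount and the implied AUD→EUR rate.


Step 1: 2585 AUD × 0.65 = 1680.25 USD
Step 2: 1680.25 USD × 0.92 = 1545.83 EUR
Implied rate AUD→EUR = 0.65 × 0.92 = 0.5980
= 1545.83 EUR; implied rate 0.5980 EUR/AUD

1545.83 EUR; implied rate 0.5980 EUR/AUD


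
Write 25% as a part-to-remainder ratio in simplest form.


25% means 25 parts out of 100; remainder = 75
Part : remainder = 25:75
GCD = 25
= 1:3

1:3


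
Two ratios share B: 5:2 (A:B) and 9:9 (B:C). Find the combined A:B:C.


Match B: multiply A:B by 9 → 45:18
Multiply B:C by 2 → 18:18
Combined: 45:18:18
GCD = 9
= 5:2:2

5:2:2


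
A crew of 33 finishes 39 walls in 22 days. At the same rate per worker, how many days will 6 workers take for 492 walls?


Days ∝ work / workers, so d₂ = d₁ × (m₁/m₂) × (w₂/w₁)
Workers factor (inverse): 33/6 = 5.5000
Work factor (direct): 492/39 ≈ 12.6154
d₂ = 22 × 33/6 × 492/39 = (22 × 33 × 492) / (6 × 39) = 357192/234
≈ 1526.46 days

1526.46 days


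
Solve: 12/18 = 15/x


Cross multiply: 12 × x = 18 × 15
12x = 270
x = 270 / 12
= 22.50

22.50


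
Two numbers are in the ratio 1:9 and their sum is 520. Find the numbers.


Let A = 1k, B = 9k.
1k + 9k = 520
10k = 520 → k = 520/10 = 52
A = 1×52 = 52, B = 9×52 = 468
= A = 52, B = 468

A = 52, B = 468


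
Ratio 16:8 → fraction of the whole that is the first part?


Total parts = 16 + 8 = 24
First part: 16/24 = 2/3
= 2/3

2/3


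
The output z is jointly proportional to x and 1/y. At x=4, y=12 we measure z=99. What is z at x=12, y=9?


z = k·x/y
Solve for k using the known point: k = z·y/x = 99×12/4 = 1188/4 = 297.0000
Now evaluate at x=12, y=9:
z = k × 12 / 9 = (1188 × 12) / (4 × 9) = 14256/36
= 396.0000

396.0000


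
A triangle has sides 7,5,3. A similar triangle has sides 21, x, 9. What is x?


Scale factor = 21/7 = 3
Missing side = 5 × 3
= 15.0

15.0


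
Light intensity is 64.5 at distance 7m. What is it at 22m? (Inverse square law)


I₁d₁² = I₂d₂²
I₂ = I₁ × (d₁/d₂)²
= 64.5 × (7/22)²
= 64.5 × 49/484
= 3160.5/484
≈ 6.5300

6.5300


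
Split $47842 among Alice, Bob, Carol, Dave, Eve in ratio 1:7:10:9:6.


Total parts = 1 + 7 + 10 + 9 + 6 = 33
Alice: 47842 × 1/33 = 1449.76
Bob: 47842 × 7/33 = 10148.30
Carol: 47842 × 10/33 = 14497.58
Dave: 47842 × 9/33 = 13047.82
Eve: 47842 × 6/33 = 8698.55
= Alice: $1449.76, Bob: $10148.30, Carol: $14497.58, Dave: $13047.82, Eve: $8698.55

Alice: $1449.76, Bob: $10148.30, Carol: $14497.58, Dave: $13047.82, Eve: $8698.55


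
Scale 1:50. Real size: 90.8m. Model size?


Model size = real / scale
= 90.8 / 50
= 1.8160 m

1.8160 m


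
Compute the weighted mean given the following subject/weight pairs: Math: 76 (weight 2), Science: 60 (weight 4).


Numerator = 76×2 + 60×4
= 152 + 240
= 392
Total weight = 6
Weighted avg = 392/6
= 65.33

65.33


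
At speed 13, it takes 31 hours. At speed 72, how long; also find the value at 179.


Inverse proportion: x × y = constant
k = 13 × 31 = 403
At x=72: k/72 = 5.60
At x=179: k/179 = 2.25
= 5.60 and 2.25

5.60 and 2.25


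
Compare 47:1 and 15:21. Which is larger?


47/1 = 47.0000
15/21 = 0.7143
47.0000 > 0.7143, so 47:1 is greater
= 47:1

47:1


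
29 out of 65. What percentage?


Percentage = (part / whole) × 100
= (29 / 65) × 100
≈ 44.62%

44.62%


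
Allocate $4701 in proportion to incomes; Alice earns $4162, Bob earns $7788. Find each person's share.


Total income = 4162 + 7788 = $11950
Alice: $4701 × 4162/11950 = $1637.29
Bob: $4701 × 7788/11950 = $3063.71
= Alice: $1637.29, Bob: $3063.71

Alice: $1637.29, Bob: $3063.71


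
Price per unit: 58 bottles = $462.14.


Unit rate = total / quantity
= 462.14 / 58
= $7.97 per unit

$7.97 per unit


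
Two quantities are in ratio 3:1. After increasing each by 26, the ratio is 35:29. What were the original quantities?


Let A = 3k, B = 1k.
(3k + 26) / (1k + 26) = 35/29
Cross-multiply: 29(3k + 26) = 35(1k + 26)
87k + 754 = 35k + 910
87k - 35k = 910 - 754
52k = 156
k = 156/52 = 3
A = 3×3 = 9, B = 1×3 = 3
= A = 9, B = 3

A = 9, B = 3


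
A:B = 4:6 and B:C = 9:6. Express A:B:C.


Match B: multiply A:B by 9 → 36:54
Multiply B:C by 6 → 54:36
Combined: 36:54:36
GCD = 18
= 2:3:2

2:3:2


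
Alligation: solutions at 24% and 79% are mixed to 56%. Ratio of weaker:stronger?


Let x parts of 24% mix with y parts of 79%.
24x + 79y = 56(x + y)
24x + 79y = 56x + 56y
x(24 - 56) = y(56 - 79)
x/y = (79 - 56)/(56 - 24) = 23/32
Simplify: 23:32
= 23:32

23:32


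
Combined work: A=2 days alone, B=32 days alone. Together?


Rate of A = 1/2 per day
Rate of B = 1/32 per day
Combined rate = 1/2 + 1/32 = 34/64 ≈ 0.5313 per day
Days = 1 / combined rate = 64/34
≈ 1.88 days

1.88 days


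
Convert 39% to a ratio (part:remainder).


39% means 39 parts out of 100; remainder = 61
Part : remainder = 39:61
GCD = 1
= 39:61

39:61


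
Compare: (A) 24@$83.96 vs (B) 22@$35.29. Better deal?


Deal A: $83.96/24 = $3.4983/unit
Deal B: $35.29/22 = $1.6041/unit
B is cheaper per unit
= Deal B

Deal B


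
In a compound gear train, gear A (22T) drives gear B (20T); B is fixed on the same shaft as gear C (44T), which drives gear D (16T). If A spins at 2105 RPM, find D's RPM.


Stage 1: RPM_B = RPM_A × t_A/t_B = 2105 × 22/20 = 46310/20 = 2315.50
B and C share a shaft → RPM_C = RPM_B
Stage 2: RPM_D = RPM_C × t_C/t_D = RPM_A × (t_A×t_C)/(t_B×t_D)
Overall ratio = (22×44)/(20×16) = 968/320
RPM_D = 2105 × 968/320 = 2037640/320
≈ 6367.63 RPM

6367.63 RPM


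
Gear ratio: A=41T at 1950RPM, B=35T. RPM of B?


Gear ratio = 41:35 = 41:35
RPM_B = RPM_A × (teeth_A / teeth_B)
= 1950 × (41/35)
= 2284.3 RPM

2284.3 RPM


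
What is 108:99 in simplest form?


GCD(108, 99) = 9
108/9 : 99/9
= 12:11

12:11


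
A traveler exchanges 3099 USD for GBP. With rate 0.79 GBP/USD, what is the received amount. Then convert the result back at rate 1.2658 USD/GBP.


Amount × rate = 3099 × 0.79 = 2448.21 GBP
Round-trip: 2448.21 × 1.2658 = 3098.94 USD
= 2448.21 GBP, then 3098.94 USD

2448.21 GBP, then 3098.94 USD


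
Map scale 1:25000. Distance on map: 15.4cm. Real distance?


Real distance = map distance × scale
= 15.4cm × 25000
= 385000 cm = 3850.0 m
= 3.850 km

3.850 km


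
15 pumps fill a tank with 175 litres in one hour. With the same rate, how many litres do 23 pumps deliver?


Direct proportion: y/x = constant
k = 175/15 ≈ 11.6667
y₂ = k × 23 = 175 × 23 / 15 = 4025/15
≈ 268.33

268.33


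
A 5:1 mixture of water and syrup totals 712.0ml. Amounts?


Total parts = 5 + 1 = 6
water: 712.0 × 5/6 = 593.3ml
syrup: 712.0 × 1/6 = 118.7ml
= 593.3ml and 118.7ml

593.3ml and 118.7ml


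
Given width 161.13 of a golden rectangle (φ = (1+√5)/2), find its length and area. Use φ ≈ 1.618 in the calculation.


φ = (1 + √5) / 2 ≈ 1.618
Length = width × φ = 161.13 × 1.618 = 260.70834
≈ 260.71
Area = width × length = 161.13 × 260.70834 = 42007.9348242 ≈ 42007.93
= Length: 260.71, Area: 42007.93

Length: 260.71, Area: 42007.93


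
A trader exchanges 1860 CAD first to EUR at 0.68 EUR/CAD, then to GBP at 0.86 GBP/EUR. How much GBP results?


Step 1: 1860 CAD × 0.68 = 1264.80 EUR
Step 2: 1264.80 EUR × 0.86 = 1087.73 GBP
Implied rate CAD→GBP = 0.68 × 0.86 = 0.5848
= 1087.73 GBP

1087.73 GBP


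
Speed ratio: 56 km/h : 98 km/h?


Ratio = 56:98
GCD = 14
Simplified = 4:7
Time ratio (same distance) = 7:4
Speed ratio = 4:7

4:7


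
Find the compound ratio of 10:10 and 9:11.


Compound ratio = (10×9) : (10×11)
= 90:110
GCD = 10
= 9:11

9:11


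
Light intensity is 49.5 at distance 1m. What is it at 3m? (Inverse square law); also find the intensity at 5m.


I₁d₁² = I₂d₂²
I at 3m = 49.5 × (1/3)² = 49.5 × 1/9 = 49.5/9 = 5.5000
I at 5m = 49.5 × (1/5)² = 49.5 × 1/25 = 49.5/25 = 1.9800
= 5.5000 and 1.9800

5.5000 and 1.9800


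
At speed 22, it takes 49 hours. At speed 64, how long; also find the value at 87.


Inverse proportion: x × y = constant
k = 22 × 49 = 1078
At x=64: k/64 = 16.84
At x=87: k/87 = 12.39
= 16.84 and 12.39

16.84 and 12.39


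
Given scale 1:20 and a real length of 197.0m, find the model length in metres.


Model size = real / scale
= 197.0 / 20
= 9.8500 m

9.8500 m


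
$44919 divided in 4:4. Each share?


Total parts = 4 + 4 = 8
Part 1: 44919 × 4/8 = 22459.50
Part 2: 44919 × 4/8 = 22459.50
= Part 1: $22459.50, Part 2: $22459.50

Part 1: $22459.50, Part 2: $22459.50


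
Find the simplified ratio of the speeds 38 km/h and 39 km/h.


Ratio = 38:39
GCD = 1
Simplified = 38:39
Time ratio (same distance) = 39:38
Speed ratio = 38:39

38:39


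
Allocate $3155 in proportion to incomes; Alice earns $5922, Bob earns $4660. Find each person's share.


Total income = 5922 + 4660 = $10582
Alice: $3155 × 5922/10582 = $1765.63
Bob: $3155 × 4660/10582 = $1389.37
= Alice: $1765.63, Bob: $1389.37

Alice: $1765.63, Bob: $1389.37


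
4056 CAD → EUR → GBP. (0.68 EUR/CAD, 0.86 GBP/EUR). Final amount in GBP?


Step 1: 4056 CAD × 0.68 = 2758.08 EUR
Step 2: 2758.08 EUR × 0.86 = 2371.95 GBP
Implied rate CAD→GBP = 0.68 × 0.86 = 0.5848
= 2371.95 GBP

2371.95 GBP


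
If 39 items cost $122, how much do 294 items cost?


Direct proportion: y/x = constant
k = 122/39 ≈ 3.1282
y₂ = k × 294 = 122 × 294 / 39 = 35868/39
≈ 919.69

919.69


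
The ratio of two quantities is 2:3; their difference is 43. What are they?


Let A = 2k, B = 3k.
3k - 2k = 43
1k = 43 → k = 43/1 = 43
A = 2×43 = 86, B = 3×43 = 129
= A = 86, B = 129

A = 86, B = 129


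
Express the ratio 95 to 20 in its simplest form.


GCD(95, 20) = 5
95/5 : 20/5
= 19:4

19:4


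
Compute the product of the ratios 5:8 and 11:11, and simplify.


Compound ratio = (5×11) : (8×11)
= 55:88
GCD = 11
= 5:8

5:8


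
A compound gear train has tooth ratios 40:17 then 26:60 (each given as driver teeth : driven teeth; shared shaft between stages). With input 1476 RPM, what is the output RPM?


Stage 1: RPM_B = RPM_A × t_A/t_B = 1476 × 40/17 = 59040/17 ≈ 3472.94
B and C share a shaft → RPM_C = RPM_B
Stage 2: RPM_D = RPM_C × t_C/t_D = RPM_A × (t_A×t_C)/(t_B×t_D)
Overall ratio = (40×26)/(17×60) = 1040/1020
RPM_D = 1476 × 1040/1020 = 1535040/1020
≈ 1504.94 RPM

1504.94 RPM


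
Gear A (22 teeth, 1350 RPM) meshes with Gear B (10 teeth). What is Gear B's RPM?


Gear ratio = 22:10 = 11:5
RPM_B = RPM_A × (teeth_A / teeth_B)
= 1350 × (22/10)
= 2970.0 RPM

2970.0 RPM


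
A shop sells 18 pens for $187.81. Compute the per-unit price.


Unit rate = total / quantity
= 187.81 / 18
= $10.43 per unit

$10.43 per unit


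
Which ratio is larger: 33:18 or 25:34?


33/18 = 1.8333
25/34 = 0.7353
1.8333 > 0.7353, so 33:18 is greater
= 33:18

33:18


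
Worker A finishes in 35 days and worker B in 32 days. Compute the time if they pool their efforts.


Rate of A = 1/35 per day
Rate of B = 1/32 per day
Combined rate = 1/35 + 1/32 = 67/1120 ≈ 0.0598 per day
Days = 1 / combined rate = 1120/67
≈ 16.72 days

16.72 days


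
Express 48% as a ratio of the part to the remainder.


48% means 48 parts out of 100; remainder = 52
Part : remainder = 48:52
GCD = 4
= 12:13

12:13


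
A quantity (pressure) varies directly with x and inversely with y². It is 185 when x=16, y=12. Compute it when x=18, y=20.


z = k·x/y²
Solve for k using the known point: k = z·y²/x = 185×144/16 = 26640/16 = 1665.0000
Now evaluate at x=18, y=20:
z = k × 18 / 400 = (26640 × 18) / (16 × 400) = 479520/6400
= 74.9250

74.9250


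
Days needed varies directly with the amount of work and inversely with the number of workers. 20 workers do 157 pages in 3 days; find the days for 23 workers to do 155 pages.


Days ∝ work / workers, so d₂ = d₁ × (m₁/m₂) × (w₂/w₁)
Workers factor (inverse): 20/23 ≈ 0.8696
Work factor (direct): 155/157 ≈ 0.9873
d₂ = 3 × 20/23 × 155/157 = (3 × 20 × 155) / (23 × 157) = 9300/3611
≈ 2.58 days

2.58 days


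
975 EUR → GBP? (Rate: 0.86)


Amount × rate = 975 × 0.86
= 838.50 GBP

838.50 GBP


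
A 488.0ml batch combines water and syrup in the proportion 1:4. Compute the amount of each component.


Total parts = 1 + 4 = 5
water: 488.0 × 1/5 = 97.6ml
syrup: 488.0 × 4/5 = 390.4ml
= 97.6ml and 390.4ml

97.6ml and 390.4ml


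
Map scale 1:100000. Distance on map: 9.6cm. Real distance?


Real distance = map distance × scale
= 9.6cm × 100000
= 960000 cm = 9600.0 m
= 9.600 km

9.600 km


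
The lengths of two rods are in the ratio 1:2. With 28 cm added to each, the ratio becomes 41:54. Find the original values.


Let A = 1k, B = 2k.
(1k + 28) / (2k + 28) = 41/54
Cross-multiply: 54(1k + 28) = 41(2k + 28)
54k + 1512 = 82k + 1148
54k - 82k = 1148 - 1512
-28k = -364
k = -364/-28 = 13
A = 1×13 = 13, B = 2×13 = 26
= A = 13, B = 26

A = 13, B = 26


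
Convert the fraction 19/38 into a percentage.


Percentage = (part / whole) × 100
= (19 / 38) × 100
= 50.00%

50.00%


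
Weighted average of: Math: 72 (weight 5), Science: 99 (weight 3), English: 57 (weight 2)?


Numerator = 72×5 + 99×3 + 57×2
= 360 + 297 + 114
= 771
Total weight = 10
Weighted avg = 771/10
= 77.10

77.10


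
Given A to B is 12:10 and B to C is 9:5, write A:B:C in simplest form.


Match B: multiply A:B by 9 → 108:90
Multiply B:C by 10 → 90:50
Combined: 108:90:50
GCD = 2
= 54:45:25

54:45:25


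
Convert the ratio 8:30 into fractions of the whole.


Total parts = 8 + 30 = 38
First part: 8/38 = 4/19
Second part: 30/38 = 15/19
= 4/19 and 15/19

4/19 and 15/19


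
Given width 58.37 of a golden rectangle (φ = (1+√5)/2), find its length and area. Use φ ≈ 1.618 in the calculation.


φ = (1 + √5) / 2 ≈ 1.618
Length = width × φ = 58.37 × 1.618 = 94.44266
≈ 94.44
Area = width × length = 58.37 × 94.44266 = 5512.6180642 ≈ 5512.62
= Length: 94.44, Area: 5512.62

Length: 94.44, Area: 5512.62


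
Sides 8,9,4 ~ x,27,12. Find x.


Scale factor = 27/9 = 3
Missing side = 8 × 3
= 24.0

24.0


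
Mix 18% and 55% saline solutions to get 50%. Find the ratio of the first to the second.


Let x parts of 18% mix with y parts of 55%.
18x + 55y = 50(x + y)
18x + 55y = 50x + 50y
x(18 - 50) = y(50 - 55)
x/y = (55 - 50)/(50 - 18) = 5/32
Simplify: 5:32
= 5:32

5:32


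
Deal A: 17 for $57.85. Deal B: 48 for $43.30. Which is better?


Deal A: $57.85/17 = $3.4029/unit
Deal B: $43.30/48 = $0.9021/unit
B is cheaper per unit
= Deal B

Deal B


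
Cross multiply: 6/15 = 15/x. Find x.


Cross multiply: 6 × x = 15 × 15
6x = 225
x = 225 / 6
= 37.50

37.50


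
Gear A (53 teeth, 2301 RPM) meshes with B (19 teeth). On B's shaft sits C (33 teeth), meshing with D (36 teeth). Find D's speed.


Stage 1: RPM_B = RPM_A × t_A/t_B = 2301 × 53/19 = 121953/19 ≈ 6418.58
B and C share a shaft → RPM_C = RPM_B
Stage 2: RPM_D = RPM_C × t_C/t_D = RPM_A × (t_A×t_C)/(t_B×t_D)
Overall ratio = (53×33)/(19×36) = 1749/684
RPM_D = 2301 × 1749/684 = 4024449/684
≈ 5883.70 RPM

5883.70 RPM


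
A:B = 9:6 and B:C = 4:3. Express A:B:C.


Match B: multiply A:B by 4 → 36:24
Multiply B:C by 6 → 24:18
Combined: 36:24:18
GCD = 6
= 6:4:3

6:4:3


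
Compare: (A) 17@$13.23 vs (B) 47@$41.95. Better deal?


Deal A: $13.23/17 = $0.7782/unit
Deal B: $41.95/47 = $0.8926/unit
A is cheaper per unit
= Deal A

Deal A


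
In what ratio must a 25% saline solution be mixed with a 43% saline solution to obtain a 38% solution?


Let x parts of 25% mix with y parts of 43%.
25x + 43y = 38(x + y)
25x + 43y = 38x + 38y
x(25 - 38) = y(38 - 43)
x/y = (43 - 38)/(38 - 25) = 5/13
Simplify: 5:13
= 5:13

5:13


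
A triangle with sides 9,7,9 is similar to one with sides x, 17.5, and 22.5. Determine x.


Scale factor = 17.5/7 = 2.5
Missing side = 9 × 2.5
= 22.5

22.5


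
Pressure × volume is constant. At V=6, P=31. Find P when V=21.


Inverse proportion: x × y = constant
k = 6 × 31 = 186
y₂ = k / 21 = 186 / 21
= 8.86

8.86


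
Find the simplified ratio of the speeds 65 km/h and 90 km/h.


Ratio = 65:90
GCD = 5
Simplified = 13:18
Time ratio (same distance) = 18:13
Speed ratio = 13:18

13:18


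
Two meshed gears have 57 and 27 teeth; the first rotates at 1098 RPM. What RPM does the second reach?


Gear ratio = 57:27 = 19:9
RPM_B = RPM_A × (teeth_A / teeth_B)
= 1098 × (57/27)
= 2318.0 RPM

2318.0 RPM


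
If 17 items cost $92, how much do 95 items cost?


Direct proportion: y/x = constant
k = 92/17 ≈ 5.4118
y₂ = k × 95 = 92 × 95 / 17 = 8740/17
≈ 514.12

514.12


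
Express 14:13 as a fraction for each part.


Total parts = 14 + 13 = 27
First part: 14/27 = 14/27
Second part: 13/27 = 13/27
= 14/27 and 13/27

14/27 and 13/27


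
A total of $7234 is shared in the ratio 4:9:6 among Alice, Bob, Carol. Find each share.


Total parts = 4 + 9 + 6 = 19
Alice: 7234 × 4/19 = 1522.95
Bob: 7234 × 9/19 = 3426.63
Carol: 7234 × 6/19 = 2284.42
= Alice: $1522.95, Bob: $3426.63, Carol: $2284.42

Alice: $1522.95, Bob: $3426.63, Carol: $2284.42


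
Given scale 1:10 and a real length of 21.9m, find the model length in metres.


Model size = real / scale
= 21.9 / 10
= 2.1900 m

2.1900 m


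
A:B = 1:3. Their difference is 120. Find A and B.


Let A = 1k, B = 3k.
3k - 1k = 120
2k = 120 → k = 120/2 = 60
A = 1×60 = 60, B = 3×60 = 180
= A = 60, B = 180

A = 60, B = 180


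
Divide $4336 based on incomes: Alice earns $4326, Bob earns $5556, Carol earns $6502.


Total income = 4326 + 5556 + 6502 = $16384
Alice: $4336 × 4326/16384 = $1144.87
Bob: $4336 × 5556/16384 = $1470.39
Carol: $4336 × 6502/16384 = $1720.74
= Alice: $1144.87, Bob: $1470.39, Carol: $1720.74

Alice: $1144.87, Bob: $1470.39, Carol: $1720.74


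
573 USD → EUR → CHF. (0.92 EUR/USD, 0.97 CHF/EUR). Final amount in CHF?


Step 1: 573 USD × 0.92 = 527.16 EUR
Step 2: 527.16 EUR × 0.97 = 511.35 CHF
Implied rate USD→CHF = 0.92 × 0.97 = 0.8924
= 511.35 CHF

511.35 CHF


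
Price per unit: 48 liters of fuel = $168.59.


Unit rate = total / quantity
= 168.59 / 48
= $3.51 per unit

$3.51 per unit


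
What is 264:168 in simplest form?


GCD(264, 168) = 24
264/24 : 168/24
= 11:7

11:7


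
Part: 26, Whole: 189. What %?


Percentage = (part / whole) × 100
= (26 / 189) × 100
≈ 13.76%

13.76%


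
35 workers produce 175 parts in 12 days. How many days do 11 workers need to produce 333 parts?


Days ∝ work / workers, so d₂ = d₁ × (m₁/m₂) × (w₂/w₁)
Workers factor (inverse): 35/11 ≈ 3.1818
Work factor (direct): 333/175 ≈ 1.9029
d₂ = 12 × 35/11 × 333/175 = (12 × 35 × 333) / (11 × 175) = 139860/1925
≈ 72.65 days

72.65 days


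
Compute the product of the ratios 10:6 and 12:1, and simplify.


Compound ratio = (10×12) : (6×1)
= 120:6
GCD = 6
= 20:1

20:1


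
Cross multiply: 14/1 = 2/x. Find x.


Cross multiply: 14 × x = 1 × 2
14x = 2
x = 2 / 14
= 0.14

0.14


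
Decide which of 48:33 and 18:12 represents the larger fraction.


48/33 = 1.4545
18/12 = 1.5000
1.4545 < 1.5000, so 48:33 is less
= 18:12

18:12


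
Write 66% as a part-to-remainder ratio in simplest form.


66% means 66 parts out of 100; remainder = 34
Part : remainder = 66:34
GCD = 2
= 33:17

33:17


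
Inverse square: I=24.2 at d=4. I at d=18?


I₁d₁² = I₂d₂²
I₂ = I₁ × (d₁/d₂)²
= 24.2 × (4/18)²
= 24.2 × 16/324
= 387.2/324
≈ 1.1951

1.1951


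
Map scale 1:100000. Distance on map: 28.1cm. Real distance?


Real distance = map distance × scale
= 28.1cm × 100000
= 2810000 cm = 28100.0 m
= 28.100 km

28.100 km


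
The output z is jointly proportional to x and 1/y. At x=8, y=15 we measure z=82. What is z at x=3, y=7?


z = k·x/y
Solve for k using the known point: k = z·y/x = 82×15/8 = 1230/8 = 153.7500
Now evaluate at x=3, y=7:
z = k × 3 / 7 = (1230 × 3) / (8 × 7) = 3690/56
≈ 65.8929

65.8929


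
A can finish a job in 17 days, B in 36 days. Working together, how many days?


Rate of A = 1/17 per day
Rate of B = 1/36 per day
Combined rate = 1/17 + 1/36 = 53/612 ≈ 0.0866 per day
Days = 1 / combined rate = 612/53
≈ 11.55 days

11.55 days


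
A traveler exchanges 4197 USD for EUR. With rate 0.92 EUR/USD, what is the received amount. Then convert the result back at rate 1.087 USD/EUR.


Amount × rate = 4197 × 0.92 = 3861.24 EUR
Round-trip: 3861.24 × 1.087 = 4197.17 USD
= 3861.24 EUR, then 4197.17 USD

3861.24 EUR, then 4197.17 USD


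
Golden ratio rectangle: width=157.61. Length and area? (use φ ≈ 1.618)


φ = (1 + √5) / 2 ≈ 1.618
Length = width × φ = 157.61 × 1.618 = 255.01298
≈ 255.01
Area = width × length = 157.61 × 255.01298 = 40192.5957778 ≈ 40192.60
= Length: 255.01, Area: 40192.60

Length: 255.01, Area: 40192.60


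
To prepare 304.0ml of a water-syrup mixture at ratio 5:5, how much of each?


Total parts = 5 + 5 = 10
water: 304.0 × 5/10 = 152.0ml
syrup: 304.0 × 5/10 = 152.0ml
= 152.0ml and 152.0ml

152.0ml and 152.0ml


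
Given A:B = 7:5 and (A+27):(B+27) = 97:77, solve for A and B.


Let A = 7k, B = 5k.
(7k + 27) / (5k + 27) = 97/77
Cross-multiply: 77(7k + 27) = 97(5k + 27)
539k + 2079 = 485k + 2619
539k - 485k = 2619 - 2079
54k = 540
k = 540/54 = 10
A = 7×10 = 70, B = 5×10 = 50
= A = 70, B = 50

A = 70, B = 50


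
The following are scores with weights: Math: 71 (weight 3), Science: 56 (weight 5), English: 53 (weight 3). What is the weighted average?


Numerator = 71×3 + 56×5 + 53×3
= 213 + 280 + 159
= 652
Total weight = 11
Weighted avg = 652/11
= 59.27

59.27


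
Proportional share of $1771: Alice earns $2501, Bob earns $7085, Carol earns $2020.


Total income = 2501 + 7085 + 2020 = $11606
Alice: $1771 × 2501/11606 = $381.64
Bob: $1771 × 7085/11606 = $1081.12
Carol: $1771 × 2020/11606 = $308.24
= Alice: $381.64, Bob: $1081.12, Carol: $308.24

Alice: $381.64, Bob: $1081.12, Carol: $308.24


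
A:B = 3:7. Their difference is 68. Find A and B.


Let A = 3k, B = 7k.
7k - 3k = 68
4k = 68 → k = 68/4 = 17
A = 3×17 = 51, B = 7×17 = 119
= A = 51, B = 119

A = 51, B = 119


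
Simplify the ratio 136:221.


GCD(136, 221) = 17
136/17 : 221/17
= 8:13

8:13


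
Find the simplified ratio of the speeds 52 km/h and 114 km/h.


Ratio = 52:114
GCD = 2
Simplified = 26:57
Time ratio (same distance) = 57:26
Speed ratio = 26:57

26:57


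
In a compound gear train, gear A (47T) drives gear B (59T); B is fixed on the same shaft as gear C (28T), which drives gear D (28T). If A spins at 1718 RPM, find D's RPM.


Stage 1: RPM_B = RPM_A × t_A/t_B = 1718 × 47/59 = 80746/59 ≈ 1368.58
B and C share a shaft → RPM_C = RPM_B
Stage 2: RPM_D = RPM_C × t_C/t_D = RPM_A × (t_A×t_C)/(t_B×t_D)
Overall ratio = (47×28)/(59×28) = 1316/1652
RPM_D = 1718 × 1316/1652 = 2260888/1652
≈ 1368.58 RPM

1368.58 RPM


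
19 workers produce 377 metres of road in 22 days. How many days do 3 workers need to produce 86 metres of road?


Days ∝ work / workers, so d₂ = d₁ × (m₁/m₂) × (w₂/w₁)
Workers factor (inverse): 19/3 ≈ 6.3333
Work factor (direct): 86/377 ≈ 0.2281
d₂ = 22 × 19/3 × 86/377 = (22 × 19 × 86) / (3 × 377) = 35948/1131
≈ 31.78 days

31.78 days


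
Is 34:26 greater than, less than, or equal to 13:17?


34/26 = 1.3077
13/17 = 0.7647
1.3077 > 0.7647, so 34:26 is greater
= greater than

greater than


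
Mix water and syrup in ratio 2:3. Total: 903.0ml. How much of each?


Total parts = 2 + 3 = 5
water: 903.0 × 2/5 = 361.2ml
syrup: 903.0 × 3/5 = 541.8ml
= 361.2ml and 541.8ml

361.2ml and 541.8ml


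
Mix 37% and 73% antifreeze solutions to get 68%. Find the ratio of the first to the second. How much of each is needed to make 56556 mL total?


Let x parts of 37% mix with y parts of 73%.
37x + 73y = 68(x + y)
37x + 73y = 68x + 68y
x(37 - 68) = y(68 - 73)
x/y = (73 - 68)/(68 - 37) = 5/31
Simplify: 5:31
Total parts = 36; one part = 56556/36 = 1571.00 mL
37% solution: 5×1571.00 = 7855.00 mL
73% solution: 31×1571.00 = 48701.00 mL
= ratio 5:31; 7855.00 mL and 48701.00 mL

ratio 5:31; 7855.00 mL and 48701.00 mL


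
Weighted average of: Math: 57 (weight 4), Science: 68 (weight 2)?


Numerator = 57×4 + 68×2
= 228 + 136
= 364
Total weight = 6
Weighted avg = 364/6
= 60.67

60.67


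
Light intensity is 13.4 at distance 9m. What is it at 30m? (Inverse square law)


I₁d₁² = I₂d₂²
I₂ = I₁ × (d₁/d₂)²
= 13.4 × (9/30)²
= 13.4 × 81/900
= 1085.4/900
= 1.2060

1.2060


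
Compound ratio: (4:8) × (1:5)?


Compound ratio = (4×1) : (8×5)
= 4:40
GCD = 4
= 1:10

1:10


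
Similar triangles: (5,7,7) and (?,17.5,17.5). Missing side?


Scale factor = 17.5/7 = 2.5
Missing side = 5 × 2.5
= 12.5

12.5


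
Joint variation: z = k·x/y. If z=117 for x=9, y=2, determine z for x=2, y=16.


z = k·x/y
Solve for k using the known point: k = z·y/x = 117×2/9 = 234/9 = 26.0000
Now evaluate at x=2, y=16:
z = k × 2 / 16 = (234 × 2) / (9 × 16) = 468/144
= 3.2500

3.2500


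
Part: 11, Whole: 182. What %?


Percentage = (part / whole) × 100
= (11 / 182) × 100
≈ 6.04%

6.04%


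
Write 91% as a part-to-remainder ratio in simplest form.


91% means 91 parts out of 100; remainder = 9
Part : remainder = 91:9
GCD = 1
= 91:9

91:9


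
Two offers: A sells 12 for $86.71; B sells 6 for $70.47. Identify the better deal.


Deal A: $86.71/12 = $7.2258/unit
Deal B: $70.47/6 = $11.7450/unit
A is cheaper per unit
= Deal A

Deal A


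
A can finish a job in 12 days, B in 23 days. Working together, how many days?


Rate of A = 1/12 per day
Rate of B = 1/23 per day
Combined rate = 1/12 + 1/23 = 35/276 ≈ 0.1268 per day
Days = 1 / combined rate = 276/35
≈ 7.89 days

7.89 days


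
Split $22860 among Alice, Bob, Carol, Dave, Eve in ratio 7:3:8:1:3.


Total parts = 7 + 3 + 8 + 1 + 3 = 22
Alice: 22860 × 7/22 = 7273.64
Bob: 22860 × 3/22 = 3117.27
Carol: 22860 × 8/22 = 8312.73
Dave: 22860 × 1/22 = 1039.09
Eve: 22860 × 3/22 = 3117.27
= Alice: $7273.64, Bob: $3117.27, Carol: $8312.73, Dave: $1039.09, Eve: $3117.27

Alice: $7273.64, Bob: $3117.27, Carol: $8312.73, Dave: $1039.09, Eve: $3117.27


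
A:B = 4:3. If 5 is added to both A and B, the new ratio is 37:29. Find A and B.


Let A = 4k, B = 3k.
(4k + 5) / (3k + 5) = 37/29
Cross-multiply: 29(4k + 5) = 37(3k + 5)
116k + 145 = 111k + 185
116k - 111k = 185 - 145
5k = 40
k = 40/5 = 8
A = 4×8 = 32, B = 3×8 = 24
= A = 32, B = 24

A = 32, B = 24


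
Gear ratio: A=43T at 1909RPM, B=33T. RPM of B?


Gear ratio = 43:33 = 43:33
RPM_B = RPM_A × (teeth_A / teeth_B)
= 1909 × (43/33)
= 2487.5 RPM

2487.5 RPM


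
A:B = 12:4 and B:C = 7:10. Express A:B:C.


Match B: multiply A:B by 7 → 84:28
Multiply B:C by 4 → 28:40
Combined: 84:28:40
GCD = 4
= 21:7:10

21:7:10


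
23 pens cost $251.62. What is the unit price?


Unit rate = total / quantity
= 251.62 / 23
= $10.94 per unit

$10.94 per unit


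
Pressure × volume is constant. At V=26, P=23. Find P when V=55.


Inverse proportion: x × y = constant
k = 26 × 23 = 598
y₂ = k / 55 = 598 / 55
= 10.87

10.87


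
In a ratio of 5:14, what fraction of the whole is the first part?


Total parts = 5 + 14 = 19
First part: 5/19 = 5/19
= 5/19

5/19


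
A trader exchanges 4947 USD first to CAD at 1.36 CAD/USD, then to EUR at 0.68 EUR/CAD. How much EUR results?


Step 1: 4947 USD × 1.36 = 6727.92 CAD
Step 2: 6727.92 CAD × 0.68 = 4574.99 EUR
Implied rate USD→EUR = 1.36 × 0.68 = 0.9248
= 4574.99 EUR

4574.99 EUR


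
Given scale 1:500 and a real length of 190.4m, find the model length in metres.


Model size = real / scale
= 190.4 / 500
= 0.3808 m

0.3808 m


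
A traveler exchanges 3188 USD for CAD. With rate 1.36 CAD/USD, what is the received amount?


Amount × rate = 3188 × 1.36
= 4335.68 CAD

4335.68 CAD


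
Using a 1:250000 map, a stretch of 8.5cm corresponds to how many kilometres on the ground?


Real distance = map distance × scale
= 8.5cm × 250000
= 2125000 cm = 21250.0 m
= 21.250 km

21.250 km


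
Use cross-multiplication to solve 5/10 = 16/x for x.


Cross multiply: 5 × x = 10 × 16
5x = 160
x = 160 / 5
= 32.00

32.00


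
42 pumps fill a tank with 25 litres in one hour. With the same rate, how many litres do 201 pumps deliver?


Direct proportion: y/x = constant
k = 25/42 ≈ 0.5952
y₂ = k × 201 = 25 × 201 / 42 = 5025/42
≈ 119.64

119.64


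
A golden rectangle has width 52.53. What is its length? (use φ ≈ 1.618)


φ = (1 + √5) / 2 ≈ 1.618
Length = width × φ = 52.53 × 1.618 = 84.99354
≈ 84.99

84.99


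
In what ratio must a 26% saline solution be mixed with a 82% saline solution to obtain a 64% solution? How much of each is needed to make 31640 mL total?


Let x parts of 26% mix with y parts of 82%.
26x + 82y = 64(x + y)
26x + 82y = 64x + 64y
x(26 - 64) = y(64 - 82)
x/y = (82 - 64)/(64 - 26) = 18/38
Simplify: 9:19
Total parts = 28; one part = 31640/28 = 1130.00 mL
26% solution: 9×1130.00 = 10170.00 mL
82% solution: 19×1130.00 = 21470.00 mL
= ratio 9:19; 10170.00 mL and 21470.00 mL

ratio 9:19; 10170.00 mL and 21470.00 mL


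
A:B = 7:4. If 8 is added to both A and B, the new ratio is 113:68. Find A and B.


Let A = 7k, B = 4k.
(7k + 8) / (4k + 8) = 113/68
Cross-multiply: 68(7k + 8) = 113(4k + 8)
476k + 544 = 452k + 904
476k - 452k = 904 - 544
24k = 360
k = 360/24 = 15
A = 7×15 = 105, B = 4×15 = 60
= A = 105, B = 60

A = 105, B = 60


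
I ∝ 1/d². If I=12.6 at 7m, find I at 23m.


I₁d₁² = I₂d₂²
I₂ = I₁ × (d₁/d₂)²
= 12.6 × (7/23)²
= 12.6 × 49/529
= 617.4/529
≈ 1.1671

1.1671


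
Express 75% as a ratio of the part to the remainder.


75% means 75 parts out of 100; remainder = 25
Part : remainder = 75:25
GCD = 25
= 3:1

3:1


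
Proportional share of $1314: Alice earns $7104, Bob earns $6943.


Total income = 7104 + 6943 = $14047
Alice: $1314 × 7104/14047 = $664.53
Bob: $1314 × 6943/14047 = $649.47
= Alice: $664.53, Bob: $649.47

Alice: $664.53, Bob: $649.47


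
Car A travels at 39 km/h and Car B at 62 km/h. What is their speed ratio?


Ratio = 39:62
GCD = 1
Simplified = 39:62
Time ratio (same distance) = 62:39
Speed ratio = 39:62

39:62


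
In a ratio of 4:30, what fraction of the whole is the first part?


Total parts = 4 + 30 = 34
First part: 4/34 = 2/17
= 2/17

2/17


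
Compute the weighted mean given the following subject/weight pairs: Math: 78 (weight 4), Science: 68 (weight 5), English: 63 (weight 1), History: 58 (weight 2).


Numerator = 78×4 + 68×5 + 63×1 + 58×2
= 312 + 340 + 63 + 116
= 831
Total weight = 12
Weighted avg = 831/12
= 69.25

69.25


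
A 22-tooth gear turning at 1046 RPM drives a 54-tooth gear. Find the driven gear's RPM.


Gear ratio = 22:54 = 11:27
RPM_B = RPM_A × (teeth_A / teeth_B)
= 1046 × (22/54)
= 426.1 RPM

426.1 RPM


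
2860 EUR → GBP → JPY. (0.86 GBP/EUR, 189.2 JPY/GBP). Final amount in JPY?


Step 1: 2860 EUR × 0.86 = 2459.60 GBP
Step 2: 2459.60 GBP × 189.2 = 465356.32 JPY
Implied rate EUR→JPY = 0.86 × 189.2 = 162.7120
= 465356.32 JPY

465356.32 JPY
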